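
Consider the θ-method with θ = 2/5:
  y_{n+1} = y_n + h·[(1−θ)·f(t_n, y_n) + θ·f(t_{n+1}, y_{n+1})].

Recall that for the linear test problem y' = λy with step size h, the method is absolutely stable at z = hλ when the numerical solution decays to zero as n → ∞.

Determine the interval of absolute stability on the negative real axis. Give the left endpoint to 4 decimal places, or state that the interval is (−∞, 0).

z∈(-10.0000,0).

Set f=λy, z=hλ:
  y_{n+1} = y_n + z·[3/5·y_n + 2/5·y_{n+1}] ⇒ (1 − 2/5z)y_{n+1} = (1 + 3/5z)y_n
  ⇒ R(z) = (1 + 3/5z)/(1 − 2/5z).

Need |R(x)|<1, x<0.
x=-1.37: |R|=0.1150
R=−1: 1+3/5x = −1+2/5x ⇒ -1/5x=2 ⇒ x=2/(-1/5)=-10.0000
Confirm numerically:
  x=-9.680: |R|=0.98686 <1
  x=-9.253: |R|=0.96822 <1
  x=-6.759: |R|=0.82498 <1
  x=-4.738: |R|=0.63650 <1
  x=-10.443: |R|=1.01711 >1
  x=-10.366: |R|=1.01422 >1
  x=-10.343: |R|=1.01335 >1
Interval (-10.0000, 0).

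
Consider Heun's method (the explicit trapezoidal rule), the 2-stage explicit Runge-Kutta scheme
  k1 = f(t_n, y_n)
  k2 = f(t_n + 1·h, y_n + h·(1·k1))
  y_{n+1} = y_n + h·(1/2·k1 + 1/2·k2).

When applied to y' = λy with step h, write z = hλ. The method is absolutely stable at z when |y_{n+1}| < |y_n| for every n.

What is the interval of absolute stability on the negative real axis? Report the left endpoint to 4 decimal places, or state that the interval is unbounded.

Set f=λy, z=hλ:
  order 2, 2-stage ⇒ R(z)=1+z+z^2/2
  (e.g. R(-1.43)=0.59245, |R|=0.59245)

Find x<0 with |R(x)|<1.
x=-1.43: |R|=0.5924
|R(-1.72)|=0.7592 |R(-1.65)|=0.7112 |R(-0.89)|=0.5061
Bisect:
  x_lo=-2.6866 |R|=1.9223  x_hi=-0.1737 |R|=0.8414
  mid=-1.43013 |R|=0.59250 →hi
  mid=-2.05835 |R|=1.06005 →lo
  mid=-1.74424 |R|=0.77694 →hi
  mid=-1.90129 |R|=0.90617 →hi
  mid=-1.97982 |R|=0.98003 →hi
  mid=-2.01909 |R|=1.01927 →lo
  mid=-1.99945 |R|=0.99945 →hi
  mid=-2.00927 |R|=1.00931 →lo
  ...
  [-2.00007,-1.99991] ⇒ x*=-2.0000
Interval (-2.0000, 0).

z∈(-2.0000,0).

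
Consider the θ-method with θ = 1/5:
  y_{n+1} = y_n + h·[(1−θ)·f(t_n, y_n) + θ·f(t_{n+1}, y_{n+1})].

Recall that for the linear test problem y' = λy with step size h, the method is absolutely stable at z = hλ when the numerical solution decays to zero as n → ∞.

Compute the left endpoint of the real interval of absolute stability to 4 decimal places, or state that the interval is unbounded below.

On y'=λy, z=hλ:
  y_{n+1} = y_n + z·[4/5·y_n + 1/5·y_{n+1}] ⇒ (1 − 1/5z)y_{n+1} = (1 + 4/5z)y_n
  R(z) = (1 + 4/5z)/(1 − 1/5z).

Solve |R(x)|<1 on ℝ⁻.
x=-1.39: |R|=0.0876
R=−1: 1+4/5x = −1+1/5x ⇒ -3/5x=2 ⇒ x=2/(-3/5)=-3.3333
Confirm numerically:
  x=-2.782: |R|=0.78746 <1
  x=-2.560: |R|=0.69312 <1
  x=-1.862: |R|=0.35675 <1
  x=-3.896: |R|=1.18975 >1
  x=-3.492: |R|=1.05605 >1
Interval (-3.3333, 0).

z* = -3.3333.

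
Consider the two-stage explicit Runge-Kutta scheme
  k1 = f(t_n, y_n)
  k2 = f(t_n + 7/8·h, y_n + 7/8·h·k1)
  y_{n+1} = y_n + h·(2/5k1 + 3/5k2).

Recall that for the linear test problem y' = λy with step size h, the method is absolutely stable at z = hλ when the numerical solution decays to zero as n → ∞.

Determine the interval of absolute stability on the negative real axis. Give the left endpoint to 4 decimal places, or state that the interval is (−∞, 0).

Test eqn y'=λy, z=hλ:
  k1=λy_n ⇒ h·k1=z·y_n;  k2=λ(1+7/8z)y_n ⇒ h·k2=z(1+7/8z)y_n
  y_{n+1}/y_n = 1 + 2/5z + 3/5z(1+7/8z) = 1 + z + 21/40z²
  R(z) = 1 + z + 21/40z².

Find x<0 with |R(x)|<1.
x=-0.76: |R|=0.5432
R=1: x+21/40x²=0 ⇒ x=−40/21=-1.9048; min R=1−1/(4·21/40)=0.5238>−1
Confirm numerically:
  x=-1.711: |R|=0.82595 <1
  x=-1.238: |R|=0.56664 <1
  x=-0.965: |R|=0.52389 <1
  x=-2.327: |R|=1.51584 >1
  x=-2.230: |R|=1.38077 >1
  x=-1.945: |R|=1.04109 >1
So |R|<1 on (-1.9048, 0).

z∈(-1.9048,0).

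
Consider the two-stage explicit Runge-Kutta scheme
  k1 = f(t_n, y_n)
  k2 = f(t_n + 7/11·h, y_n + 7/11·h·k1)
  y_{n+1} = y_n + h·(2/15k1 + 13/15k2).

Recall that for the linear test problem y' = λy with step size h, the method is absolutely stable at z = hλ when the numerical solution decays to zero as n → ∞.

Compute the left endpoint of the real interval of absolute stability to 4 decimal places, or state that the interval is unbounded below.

On y'=λy, z=hλ:
  k1=λy_n ⇒ h·k1=z·y_n;  k2=λ(1+7/11z)y_n ⇒ h·k2=z(1+7/11z)y_n
  y_{n+1}/y_n = 1 + 2/15z + 13/15z(1+7/11z) = 1 + z + 91/165z²
  R(z) = 1 + z + 91/165z².

Need |R(x)|<1, x<0.
x=-0.95: |R|=0.5477
R=1: x+91/165x²=0 ⇒ x=−165/91=-1.8132; min R=1−1/(4·91/165)=0.5467>−1
Confirm numerically:
  x=-1.171: |R|=0.58526 <1
  x=-1.115: |R|=0.57066 <1
  x=-1.034: |R|=0.55566 <1
  x=-0.850: |R|=0.54847 <1
  x=-2.096: |R|=1.32693 >1
  x=-2.055: |R|=1.27406 >1
  x=-1.972: |R|=1.17272 >1
Stable set (-1.8132, 0).

left endpoint -1.8132.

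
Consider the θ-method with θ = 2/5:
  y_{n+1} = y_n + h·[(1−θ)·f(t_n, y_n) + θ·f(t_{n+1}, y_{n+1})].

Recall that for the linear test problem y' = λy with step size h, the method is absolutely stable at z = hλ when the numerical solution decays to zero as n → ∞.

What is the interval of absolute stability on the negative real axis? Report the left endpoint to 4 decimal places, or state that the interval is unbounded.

Test eqn y'=λy, z=hλ:
  y_{n+1} = y_n + z·[3/5·y_n + 2/5·y_{n+1}] ⇒ (1 − 2/5z)y_{n+1} = (1 + 3/5z)y_n
  so R(z) = (1 + 3/5z)/(1 − 2/5z).

Boundary: |R(x)|=1, x<0.
x=-0.34: |R|=0.7007
R=−1: 1+3/5x = −1+2/5x ⇒ -1/5x=2 ⇒ x=2/(-1/5)=-10.0000
Confirm numerically:
  x=-8.962: |R|=0.95472 <1
  x=-8.323: |R|=0.92253 <1
  x=-7.073: |R|=0.84712 <1
  x=-5.599: |R|=0.72830 <1
  x=-10.525: |R|=1.02015 >1
  x=-10.390: |R|=1.01513 >1
So |R|<1 on (-10.0000, 0).

(-10.0000, 0).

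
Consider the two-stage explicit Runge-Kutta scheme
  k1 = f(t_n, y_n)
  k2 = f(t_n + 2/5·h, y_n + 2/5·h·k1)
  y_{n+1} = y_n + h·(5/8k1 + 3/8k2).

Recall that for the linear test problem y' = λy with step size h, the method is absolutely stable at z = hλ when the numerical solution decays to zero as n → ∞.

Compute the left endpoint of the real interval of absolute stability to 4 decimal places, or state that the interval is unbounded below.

z* = -6.6667.

On y'=λy, z=hλ:
  k1=λy_n ⇒ h·k1=z·y_n;  k2=λ(1+2/5z)y_n ⇒ h·k2=z(1+2/5z)y_n
  y_{n+1}/y_n = 1 + 5/8z + 3/8z(1+2/5z) = 1 + z + 3/20z²
  Hence R(z) = 1 + z + 3/20z².

Find x<0 with |R(x)|<1.
x=-0.47: |R|=0.5631
R=1: x+3/20x²=0 ⇒ x=−20/3=-6.6667; min R=1−1/(4·3/20)=-0.6667>−1
Confirm numerically:
  x=-6.320: |R|=0.67136 <1
  x=-2.947: |R|=0.64428 <1
  x=-2.678: |R|=0.60225 <1
  x=-7.107: |R|=1.46942 >1
  x=-7.054: |R|=1.40984 >1
  x=-7.037: |R|=1.39091 >1
So |R|<1 on (-6.6667, 0).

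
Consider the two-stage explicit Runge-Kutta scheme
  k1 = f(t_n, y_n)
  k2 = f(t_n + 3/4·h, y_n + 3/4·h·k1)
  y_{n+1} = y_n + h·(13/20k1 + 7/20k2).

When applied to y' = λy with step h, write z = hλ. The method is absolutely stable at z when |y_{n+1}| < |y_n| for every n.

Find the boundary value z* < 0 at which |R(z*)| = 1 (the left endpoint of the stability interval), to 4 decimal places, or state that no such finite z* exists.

With y'=λy (z=hλ):
  k1=λy_n ⇒ h·k1=z·y_n;  k2=λ(1+3/4z)y_n ⇒ h·k2=z(1+3/4z)y_n
  y_{n+1}/y_n = 1 + 13/20z + 7/20z(1+3/4z) = 1 + z + 21/80z²
  ⇒ R(z) = 1 + z + 21/80z².

Solve |R(x)|<1 on ℝ⁻.
x=-1.56: |R|=0.0788
R=1: x+21/80x²=0 ⇒ x=−80/21=-3.8095; min R=1−1/(4·21/80)=0.0476>−1
Confirm numerically:
  x=-3.134: |R|=0.44426 <1
  x=-2.426: |R|=0.11894 <1
  x=-2.235: |R|=0.07625 <1
  x=-1.584: |R|=0.07463 <1
  x=-4.255: |R|=1.49757 >1
  x=-4.143: |R|=1.36267 >1
  x=-3.919: |R|=1.11262 >1
Interval (-3.8095, 0).

z* = -3.8095.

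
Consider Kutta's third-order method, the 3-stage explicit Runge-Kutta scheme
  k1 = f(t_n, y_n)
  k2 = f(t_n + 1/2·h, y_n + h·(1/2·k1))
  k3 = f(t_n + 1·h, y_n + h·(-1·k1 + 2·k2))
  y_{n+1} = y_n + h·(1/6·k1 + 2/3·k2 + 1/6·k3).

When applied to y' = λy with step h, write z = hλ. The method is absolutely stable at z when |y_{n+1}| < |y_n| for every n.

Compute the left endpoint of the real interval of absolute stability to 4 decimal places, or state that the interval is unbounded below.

Test eqn y'=λy, z=hλ:
  order 3, 3-stage ⇒ R(z)=1+z+z^2/2+z^3/6
  (e.g. R(-1.1)=0.28317, |R|=0.28317)

Boundary: |R(x)|=1, x<0.
x=-1.1: |R|=0.2832
|R(-1.54)|=0.0371 |R(-1.36)|=0.1456 |R(-1)|=0.3333
Bisect:
  x_lo=-3.1189 |R|=2.3118  x_hi=-0.0994 |R|=0.9053
  mid=-1.60919 |R|=0.00894 →hi
  mid=-2.36406 |R|=0.77171 →hi
  mid=-2.74150 |R|=1.41770 →lo
  mid=-2.55278 |R|=1.06705 →lo
  mid=-2.45842 |R|=0.91289 →hi
  mid=-2.50560 |R|=0.98830 →hi
  mid=-2.52919 |R|=1.02725 →lo
  mid=-2.51740 |R|=1.00767 →lo
  ...
  [-2.51279,-2.51261] ⇒ x*=-2.5127
Interval (-2.5127, 0).

z* = -2.5127.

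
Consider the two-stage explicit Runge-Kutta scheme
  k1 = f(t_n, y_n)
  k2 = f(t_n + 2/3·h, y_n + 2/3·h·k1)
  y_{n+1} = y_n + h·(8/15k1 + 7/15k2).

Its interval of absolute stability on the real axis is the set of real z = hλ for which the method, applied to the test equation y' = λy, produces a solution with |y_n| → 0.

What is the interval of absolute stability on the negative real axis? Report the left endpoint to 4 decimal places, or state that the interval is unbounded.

(-3.2143, 0).

Test eqn y'=λy, z=hλ:
  k1=λy_n ⇒ h·k1=z·y_n;  k2=λ(1+2/3z)y_n ⇒ h·k2=z(1+2/3z)y_n
  y_{n+1}/y_n = 1 + 8/15z + 7/15z(1+2/3z) = 1 + z + 14/45z²
  Hence R(z) = 1 + z + 14/45z².

Need |R(x)|<1, x<0.
x=-0.97: |R|=0.3227
R=1: x+14/45x²=0 ⇒ x=−45/14=-3.2143; min R=1−1/(4·14/45)=0.1964>−1
Confirm numerically:
  x=-2.602: |R|=0.50435 <1
  x=-2.317: |R|=0.35320 <1
  x=-2.143: |R|=0.28576 <1
  x=-3.485: |R|=1.29351 >1
  x=-3.339: |R|=1.12955 >1
  x=-3.286: |R|=1.07331 >1
So |R|<1 on (-3.2143, 0).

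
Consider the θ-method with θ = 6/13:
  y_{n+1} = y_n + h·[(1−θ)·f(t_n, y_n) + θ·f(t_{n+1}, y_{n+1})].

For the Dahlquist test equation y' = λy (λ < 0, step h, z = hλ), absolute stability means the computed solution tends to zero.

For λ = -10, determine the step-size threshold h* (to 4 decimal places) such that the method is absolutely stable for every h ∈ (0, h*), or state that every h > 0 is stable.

(-26.0000,0); λ=-10 ⇒ h* = (26)/10 = 2.6000.

Test eqn y'=λy, z=hλ:
  y_{n+1} = y_n + z·[7/13·y_n + 6/13·y_{n+1}] ⇒ (1 − 6/13z)y_{n+1} = (1 + 7/13z)y_n
  so R(z) = (1 + 7/13z)/(1 − 6/13z).

Need |R(x)|<1, x<0.
x=-1.57: |R|=0.0897
R=−1: 1+7/13x = −1+6/13x ⇒ -1/13x=2 ⇒ x=2/(-1/13)=-26.0000
Confirm numerically:
  x=-24.557: |R|=0.99100 <1
  x=-22.266: |R|=0.97453 <1
  x=-14.657: |R|=0.88763 <1
  x=-13.451: |R|=0.86608 <1
  x=-26.560: |R|=1.00325 >1
  x=-26.524: |R|=1.00304 >1
  x=-26.516: |R|=1.00300 >1
Interval (-26.0000, 0).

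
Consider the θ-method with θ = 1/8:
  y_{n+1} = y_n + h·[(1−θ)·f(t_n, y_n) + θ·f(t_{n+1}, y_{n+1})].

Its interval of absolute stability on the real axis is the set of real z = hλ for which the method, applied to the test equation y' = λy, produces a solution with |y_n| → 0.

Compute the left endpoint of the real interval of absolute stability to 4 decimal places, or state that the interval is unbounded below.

left endpoint -2.6667.

With y'=λy (z=hλ):
  y_{n+1} = y_n + z·[7/8·y_n + 1/8·y_{n+1}] ⇒ (1 − 1/8z)y_{n+1} = (1 + 7/8z)y_n
  so R(z) = (1 + 7/8z)/(1 − 1/8z).

Need |R(x)|<1, x<0.
x=-0.96: |R|=0.1429
R=−1: 1+7/8x = −1+1/8x ⇒ -3/4x=2 ⇒ x=2/(-3/4)=-2.6667
Confirm numerically:
  x=-2.040: |R|=0.62550 <1
  x=-1.822: |R|=0.48402 <1
  x=-1.820: |R|=0.48269 <1
  x=-3.042: |R|=1.20395 >1
  x=-2.907: |R|=1.13221 >1
  x=-2.747: |R|=1.04485 >1
So |R|<1 on (-2.6667, 0).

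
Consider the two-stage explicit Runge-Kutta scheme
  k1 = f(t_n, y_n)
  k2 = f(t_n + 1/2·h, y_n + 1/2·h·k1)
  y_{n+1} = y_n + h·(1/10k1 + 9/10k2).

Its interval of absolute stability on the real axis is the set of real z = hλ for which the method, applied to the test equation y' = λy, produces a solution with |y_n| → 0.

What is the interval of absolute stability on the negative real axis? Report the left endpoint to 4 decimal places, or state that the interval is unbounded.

(-2.2222, 0).

With y'=λy (z=hλ):
  k1=λy_n ⇒ h·k1=z·y_n;  k2=λ(1+1/2z)y_n ⇒ h·k2=z(1+1/2z)y_n
  y_{n+1}/y_n = 1 + 1/10z + 9/10z(1+1/2z) = 1 + z + 9/20z²
  Hence R(z) = 1 + z + 9/20z².

Boundary: |R(x)|=1, x<0.
x=-0.36: |R|=0.6983
R=1: x+9/20x²=0 ⇒ x=−20/9=-2.2222; min R=1−1/(4·9/20)=0.4444>−1
Confirm numerically:
  x=-2.194: |R|=0.97214 <1
  x=-1.807: |R|=0.66236 <1
  x=-1.217: |R|=0.44949 <1
  x=-0.929: |R|=0.45937 <1
  x=-2.612: |R|=1.45814 >1
  x=-2.490: |R|=1.30005 >1
  x=-2.419: |R|=1.21420 >1
Stable set (-2.2222, 0).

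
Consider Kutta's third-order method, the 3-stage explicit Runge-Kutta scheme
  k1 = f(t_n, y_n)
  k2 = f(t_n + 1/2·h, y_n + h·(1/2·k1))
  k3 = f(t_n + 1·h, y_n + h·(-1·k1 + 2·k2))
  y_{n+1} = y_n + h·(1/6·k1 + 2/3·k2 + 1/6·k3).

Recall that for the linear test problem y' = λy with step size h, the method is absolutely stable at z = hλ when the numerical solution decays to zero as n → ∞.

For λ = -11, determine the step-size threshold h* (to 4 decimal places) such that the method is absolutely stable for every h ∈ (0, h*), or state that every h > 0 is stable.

Set f=λy, z=hλ:
  order 3, 3-stage ⇒ R(z)=1+z+z^2/2+z^3/6
  (e.g. R(-1.07)=0.29828, |R|=0.29828)

Find x<0 with |R(x)|<1.
x=-1.07: |R|=0.2983
|R(-1.34)|=0.1568 |R(-1.1)|=0.2832 |R(-0.87)|=0.3987
Bisect:
  x_lo=-2.9743 |R|=1.9364  x_hi=-0.1804 |R|=0.8349
  mid=-1.57733 |R|=0.01260 →hi
  mid=-2.27581 |R|=0.65067 →hi
  mid=-2.62505 |R|=1.19442 →lo
  mid=-2.45043 |R|=0.90043 →hi
  mid=-2.53774 |R|=1.04157 →lo
  mid=-2.49408 |R|=0.96958 →hi
  mid=-2.51591 |R|=1.00521 →lo
  ...
  [-2.51284,-2.51267] ⇒ x*=-2.5127
Stable set (-2.5127, 0).

(-2.5127,0); λ=-11 ⇒ h* = 0.2284.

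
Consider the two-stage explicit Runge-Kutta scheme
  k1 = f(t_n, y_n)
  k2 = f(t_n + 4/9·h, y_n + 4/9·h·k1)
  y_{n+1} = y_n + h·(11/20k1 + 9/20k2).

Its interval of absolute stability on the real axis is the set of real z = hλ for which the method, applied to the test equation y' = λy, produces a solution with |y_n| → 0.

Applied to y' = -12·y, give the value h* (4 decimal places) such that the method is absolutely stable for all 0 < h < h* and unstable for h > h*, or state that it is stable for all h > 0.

(-5.0000,0); λ=-12 ⇒ h* = (5)/12 = 0.4167.

Test eqn y'=λy, z=hλ:
  k1=λy_n ⇒ h·k1=z·y_n;  k2=λ(1+4/9z)y_n ⇒ h·k2=z(1+4/9z)y_n
  y_{n+1}/y_n = 1 + 11/20z + 9/20z(1+4/9z) = 1 + z + 1/5z²
  Hence R(z) = 1 + z + 1/5z².

Find x<0 with |R(x)|<1.
x=-1.31: |R|=0.0332
R=1: x+1/5x²=0 ⇒ x=−5=-5.0000; min R=1−1/(4·1/5)=-0.2500>−1
Confirm numerically:
  x=-4.025: |R|=0.21513 <1
  x=-3.153: |R|=0.16472 <1
  x=-2.770: |R|=0.23542 <1
  x=-5.568: |R|=1.63252 >1
  x=-5.202: |R|=1.21016 >1
Interval (-5.0000, 0).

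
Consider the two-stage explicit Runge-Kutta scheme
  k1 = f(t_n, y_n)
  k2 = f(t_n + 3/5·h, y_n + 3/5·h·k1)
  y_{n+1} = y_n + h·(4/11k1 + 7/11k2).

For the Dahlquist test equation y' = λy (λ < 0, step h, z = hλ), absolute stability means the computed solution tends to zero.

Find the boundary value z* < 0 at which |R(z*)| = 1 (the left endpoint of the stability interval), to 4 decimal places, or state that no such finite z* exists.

left endpoint -2.6190.

On y'=λy, z=hλ:
  k1=λy_n ⇒ h·k1=z·y_n;  k2=λ(1+3/5z)y_n ⇒ h·k2=z(1+3/5z)y_n
  y_{n+1}/y_n = 1 + 4/11z + 7/11z(1+3/5z) = 1 + z + 21/55z²
  ⇒ R(z) = 1 + z + 21/55z².

Need |R(x)|<1, x<0.
x=-1.33: |R|=0.3454
R=1: x+21/55x²=0 ⇒ x=−55/21=-2.6190; min R=1−1/(4·21/55)=0.3452>−1
Confirm numerically:
  x=-2.556: |R|=0.93847 <1
  x=-1.930: |R|=0.49223 <1
  x=-1.774: |R|=0.42761 <1
  x=-1.582: |R|=0.37359 <1
  x=-3.177: |R|=1.67682 >1
  x=-2.913: |R|=1.32694 >1
So |R|<1 on (-2.6190, 0).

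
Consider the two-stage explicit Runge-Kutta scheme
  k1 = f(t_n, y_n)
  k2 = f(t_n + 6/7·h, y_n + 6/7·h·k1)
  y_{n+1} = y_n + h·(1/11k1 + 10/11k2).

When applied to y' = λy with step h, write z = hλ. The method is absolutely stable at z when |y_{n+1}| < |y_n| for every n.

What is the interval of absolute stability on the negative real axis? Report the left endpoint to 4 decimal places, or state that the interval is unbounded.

z∈(-1.2833,0).

With y'=λy (z=hλ):
  k1=λy_n ⇒ h·k1=z·y_n;  k2=λ(1+6/7z)y_n ⇒ h·k2=z(1+6/7z)y_n
  y_{n+1}/y_n = 1 + 1/11z + 10/11z(1+6/7z) = 1 + z + 60/77z²
  ⇒ R(z) = 1 + z + 60/77z².

Find x<0 with |R(x)|<1.
x=-0.65: |R|=0.6792
R=1: x+60/77x²=0 ⇒ x=−77/60=-1.2833; min R=1−1/(4·60/77)=0.6792>−1
Confirm numerically:
  x=-1.163: |R|=0.89095 <1
  x=-1.025: |R|=0.79367 <1
  x=-0.649: |R|=0.67921 <1
  x=-1.872: |R|=1.85869 >1
  x=-1.739: |R|=1.61746 >1
Stable set (-1.2833, 0).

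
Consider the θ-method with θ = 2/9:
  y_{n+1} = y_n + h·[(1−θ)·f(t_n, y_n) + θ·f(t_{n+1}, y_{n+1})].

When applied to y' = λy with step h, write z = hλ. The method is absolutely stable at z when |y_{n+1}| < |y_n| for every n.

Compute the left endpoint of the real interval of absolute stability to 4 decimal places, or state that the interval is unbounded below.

Test eqn y'=λy, z=hλ:
  y_{n+1} = y_n + z·[7/9·y_n + 2/9·y_{n+1}] ⇒ (1 − 2/9z)y_{n+1} = (1 + 7/9z)y_n
  R(z) = (1 + 7/9z)/(1 − 2/9z).

Solve |R(x)|<1 on ℝ⁻.
x=-0.78: |R|=0.3352
R=−1: 1+7/9x = −1+2/9x ⇒ -5/9x=2 ⇒ x=2/(-5/9)=-3.6000
Confirm numerically:
  x=-3.488: |R|=0.96495 <1
  x=-2.342: |R|=0.54034 <1
  x=-1.883: |R|=0.32751 <1
  x=-1.574: |R|=0.16612 <1
  x=-4.031: |R|=1.12630 >1
  x=-3.736: |R|=1.04128 >1
  x=-3.695: |R|=1.02898 >1
So |R|<1 on (-3.6000, 0).

left endpoint -3.6000.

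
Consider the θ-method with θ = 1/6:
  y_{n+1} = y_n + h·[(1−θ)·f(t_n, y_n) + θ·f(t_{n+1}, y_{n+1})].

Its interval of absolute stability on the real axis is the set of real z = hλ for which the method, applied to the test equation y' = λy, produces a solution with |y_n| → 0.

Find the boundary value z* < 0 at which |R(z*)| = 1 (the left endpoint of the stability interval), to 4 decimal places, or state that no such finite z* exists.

z* = -3.0000.

Set f=λy, z=hλ:
  y_{n+1} = y_n + z·[5/6·y_n + 1/6·y_{n+1}] ⇒ (1 − 1/6z)y_{n+1} = (1 + 5/6z)y_n
  R(z) = (1 + 5/6z)/(1 − 1/6z).

Boundary: |R(x)|=1, x<0.
x=-1.74: |R|=0.3488
R=−1: 1+5/6x = −1+1/6x ⇒ -2/3x=2 ⇒ x=2/(-2/3)=-3.0000
Confirm numerically:
  x=-2.520: |R|=0.77465 <1
  x=-1.822: |R|=0.39760 <1
  x=-1.510: |R|=0.20639 <1
  x=-3.471: |R|=1.19892 >1
  x=-3.454: |R|=1.19209 >1
So |R|<1 on (-3.0000, 0).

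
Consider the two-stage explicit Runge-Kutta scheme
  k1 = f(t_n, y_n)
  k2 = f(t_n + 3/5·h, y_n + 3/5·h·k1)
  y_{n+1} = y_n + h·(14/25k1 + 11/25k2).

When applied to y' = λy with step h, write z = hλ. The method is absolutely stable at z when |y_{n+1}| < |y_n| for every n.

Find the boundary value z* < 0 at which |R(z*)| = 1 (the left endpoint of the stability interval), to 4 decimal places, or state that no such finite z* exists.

Set f=λy, z=hλ:
  k1=λy_n ⇒ h·k1=z·y_n;  k2=λ(1+3/5z)y_n ⇒ h·k2=z(1+3/5z)y_n
  y_{n+1}/y_n = 1 + 14/25z + 11/25z(1+3/5z) = 1 + z + 33/125z²
  ⇒ R(z) = 1 + z + 33/125z².

Solve |R(x)|<1 on ℝ⁻.
x=-1.66: |R|=0.0675
R=1: x+33/125x²=0 ⇒ x=−125/33=-3.7879; min R=1−1/(4·33/125)=0.0530>−1
Confirm numerically:
  x=-3.579: |R|=0.80264 <1
  x=-2.784: |R|=0.26217 <1
  x=-2.538: |R|=0.16254 <1
  x=-3.975: |R|=1.19637 >1
  x=-3.864: |R|=1.07765 >1
  x=-3.856: |R|=1.06935 >1
Interval (-3.7879, 0).

z* = -3.7879.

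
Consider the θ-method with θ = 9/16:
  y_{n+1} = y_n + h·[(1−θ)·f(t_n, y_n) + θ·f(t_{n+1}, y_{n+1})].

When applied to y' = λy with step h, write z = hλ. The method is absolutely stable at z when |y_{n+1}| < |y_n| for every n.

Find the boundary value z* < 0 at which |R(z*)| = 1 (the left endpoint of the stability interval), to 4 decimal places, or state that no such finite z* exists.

With y'=λy (z=hλ):
  y_{n+1} = y_n + z·[7/16·y_n + 9/16·y_{n+1}] ⇒ (1 − 9/16z)y_{n+1} = (1 + 7/16z)y_n
  R(z) = (1 + 7/16z)/(1 − 9/16z).

Find x<0 with |R(x)|<1.
x=-1.21: |R|=0.2800
x=-2: |R|=0.0588
x=-10: |R|=0.5094
x=-100: |R|=0.7467
θ=9/16≥1/2 ⇒ |1+7/16x|<|1−9/16x| ∀x<0 ⇒ unbounded interval.

unbounded; (−∞, 0).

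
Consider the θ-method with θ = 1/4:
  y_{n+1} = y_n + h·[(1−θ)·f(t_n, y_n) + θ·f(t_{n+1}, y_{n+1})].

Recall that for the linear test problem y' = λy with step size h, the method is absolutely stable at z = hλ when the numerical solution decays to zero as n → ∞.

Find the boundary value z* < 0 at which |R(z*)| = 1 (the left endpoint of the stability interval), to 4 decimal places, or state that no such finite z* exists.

left endpoint -4.0000.

Test eqn y'=λy, z=hλ:
  y_{n+1} = y_n + z·[3/4·y_n + 1/4·y_{n+1}] ⇒ (1 − 1/4z)y_{n+1} = (1 + 3/4z)y_n
  so R(z) = (1 + 3/4z)/(1 − 1/4z).

Find x<0 with |R(x)|<1.
x=-0.54: |R|=0.5242
R=−1: 1+3/4x = −1+1/4x ⇒ -1/2x=2 ⇒ x=2/(-1/2)=-4.0000
Confirm numerically:
  x=-3.904: |R|=0.97571 <1
  x=-2.469: |R|=0.52667 <1
  x=-2.359: |R|=0.48388 <1
  x=-4.229: |R|=1.05566 >1
  x=-4.209: |R|=1.05092 >1
Interval (-4.0000, 0).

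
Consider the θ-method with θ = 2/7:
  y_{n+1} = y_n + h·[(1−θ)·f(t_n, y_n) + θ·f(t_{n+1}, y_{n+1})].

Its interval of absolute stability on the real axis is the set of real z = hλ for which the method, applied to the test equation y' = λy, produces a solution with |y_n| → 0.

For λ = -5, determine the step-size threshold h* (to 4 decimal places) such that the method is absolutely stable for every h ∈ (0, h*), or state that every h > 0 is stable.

Set f=λy, z=hλ:
  y_{n+1} = y_n + z·[5/7·y_n + 2/7·y_{n+1}] ⇒ (1 − 2/7z)y_{n+1} = (1 + 5/7z)y_n
  so R(z) = (1 + 5/7z)/(1 − 2/7z).

Solve |R(x)|<1 on ℝ⁻.
x=-1.28: |R|=0.0628
R=−1: 1+5/7x = −1+2/7x ⇒ -3/7x=2 ⇒ x=2/(-3/7)=-4.6667
Confirm numerically:
  x=-3.688: |R|=0.79577 <1
  x=-3.243: |R|=0.68330 <1
  x=-1.906: |R|=0.23400 <1
  x=-4.934: |R|=1.04755 >1
  x=-4.879: |R|=1.03801 >1
  x=-4.840: |R|=1.03118 >1
Interval (-4.6667, 0).

(-4.6667,0); λ=-5 ⇒ h* = (14/3)/5 = 0.9333.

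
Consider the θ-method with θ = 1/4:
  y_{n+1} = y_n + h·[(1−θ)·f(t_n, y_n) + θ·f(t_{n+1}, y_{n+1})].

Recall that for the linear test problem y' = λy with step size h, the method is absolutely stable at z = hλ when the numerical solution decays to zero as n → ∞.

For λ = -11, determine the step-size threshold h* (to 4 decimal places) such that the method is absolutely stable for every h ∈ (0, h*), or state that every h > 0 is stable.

Set f=λy, z=hλ:
  y_{n+1} = y_n + z·[3/4·y_n + 1/4·y_{n+1}] ⇒ (1 − 1/4z)y_{n+1} = (1 + 3/4z)y_n
  R(z) = (1 + 3/4z)/(1 − 1/4z).

Solve |R(x)|<1 on ℝ⁻.
x=-0.94: |R|=0.2389
R=−1: 1+3/4x = −1+1/4x ⇒ -1/2x=2 ⇒ x=2/(-1/2)=-4.0000
Confirm numerically:
  x=-3.558: |R|=0.88304 <1
  x=-3.476: |R|=0.85982 <1
  x=-3.109: |R|=0.74933 <1
  x=-2.353: |R|=0.48150 <1
  x=-4.416: |R|=1.09886 >1
  x=-4.053: |R|=1.01316 >1
Stable set (-4.0000, 0).

(-4.0000,0); λ=-11 ⇒ h* = (4)/11 = 0.3636.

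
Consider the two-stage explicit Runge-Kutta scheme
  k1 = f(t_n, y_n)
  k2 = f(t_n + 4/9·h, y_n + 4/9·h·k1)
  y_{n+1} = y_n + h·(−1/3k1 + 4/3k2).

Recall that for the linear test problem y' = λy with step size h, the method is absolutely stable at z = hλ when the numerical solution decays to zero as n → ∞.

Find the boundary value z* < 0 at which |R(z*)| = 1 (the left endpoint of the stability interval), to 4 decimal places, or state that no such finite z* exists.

On y'=λy, z=hλ:
  k1=λy_n ⇒ h·k1=z·y_n;  k2=λ(1+4/9z)y_n ⇒ h·k2=z(1+4/9z)y_n
  y_{n+1}/y_n = 1 − 1/3z + 4/3z(1+4/9z) = 1 + z + 16/27z²
  Hence R(z) = 1 + z + 16/27z².

Need |R(x)|<1, x<0.
x=-0.7: |R|=0.5904
R=1: x+16/27x²=0 ⇒ x=−27/16=-1.6875; min R=1−1/(4·16/27)=0.5781>−1
Confirm numerically:
  x=-1.448: |R|=0.79449 <1
  x=-1.357: |R|=0.73423 <1
  x=-0.899: |R|=0.57993 <1
  x=-2.080: |R|=1.48379 >1
  x=-1.765: |R|=1.08106 >1
Stable set (-1.6875, 0).

left endpoint -1.6875.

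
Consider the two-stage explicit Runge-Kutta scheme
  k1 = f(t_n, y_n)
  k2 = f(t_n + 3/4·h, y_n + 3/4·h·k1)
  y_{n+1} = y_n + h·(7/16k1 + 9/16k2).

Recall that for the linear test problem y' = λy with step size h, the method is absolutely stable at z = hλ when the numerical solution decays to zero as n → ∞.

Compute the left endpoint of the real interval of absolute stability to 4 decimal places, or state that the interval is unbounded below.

Set f=λy, z=hλ:
  k1=λy_n ⇒ h·k1=z·y_n;  k2=λ(1+3/4z)y_n ⇒ h·k2=z(1+3/4z)y_n
  y_{n+1}/y_n = 1 + 7/16z + 9/16z(1+3/4z) = 1 + z + 27/64z²
  Hence R(z) = 1 + z + 27/64z².

Solve |R(x)|<1 on ℝ⁻.
x=-0.84: |R|=0.4577
R=1: x+27/64x²=0 ⇒ x=−64/27=-2.3704; min R=1−1/(4·27/64)=0.4074>−1
Confirm numerically:
  x=-2.133: |R|=0.78640 <1
  x=-1.475: |R|=0.44284 <1
  x=-1.389: |R|=0.42493 <1
  x=-2.877: |R|=1.61491 >1
  x=-2.771: |R|=1.46834 >1
  x=-2.512: |R|=1.15009 >1
So |R|<1 on (-2.3704, 0).

z* = -2.3704.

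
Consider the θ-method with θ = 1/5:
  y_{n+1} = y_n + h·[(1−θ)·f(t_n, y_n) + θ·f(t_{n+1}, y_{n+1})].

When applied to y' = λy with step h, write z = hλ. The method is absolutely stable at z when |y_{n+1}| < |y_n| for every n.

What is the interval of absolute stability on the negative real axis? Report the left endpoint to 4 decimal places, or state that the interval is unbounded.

On y'=λy, z=hλ:
  y_{n+1} = y_n + z·[4/5·y_n + 1/5·y_{n+1}] ⇒ (1 − 1/5z)y_{n+1} = (1 + 4/5z)y_n
  so R(z) = (1 + 4/5z)/(1 − 1/5z).

Boundary: |R(x)|=1, x<0.
x=-1.55: |R|=0.1832
R=−1: 1+4/5x = −1+1/5x ⇒ -3/5x=2 ⇒ x=2/(-3/5)=-3.3333
Confirm numerically:
  x=-2.694: |R|=0.75071 <1
  x=-2.337: |R|=0.59261 <1
  x=-2.146: |R|=0.50154 <1
  x=-2.013: |R|=0.43519 <1
  x=-3.890: |R|=1.18785 >1
  x=-3.682: |R|=1.12048 >1
  x=-3.580: |R|=1.08625 >1
Interval (-3.3333, 0).

(-3.3333, 0).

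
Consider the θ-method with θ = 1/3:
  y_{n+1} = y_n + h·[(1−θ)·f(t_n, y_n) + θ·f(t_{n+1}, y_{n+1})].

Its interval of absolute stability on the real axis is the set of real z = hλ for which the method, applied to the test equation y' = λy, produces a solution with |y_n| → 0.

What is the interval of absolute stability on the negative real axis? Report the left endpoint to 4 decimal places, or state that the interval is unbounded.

z∈(-6.0000,0).

With y'=λy (z=hλ):
  y_{n+1} = y_n + z·[2/3·y_n + 1/3·y_{n+1}] ⇒ (1 − 1/3z)y_{n+1} = (1 + 2/3z)y_n
  R(z) = (1 + 2/3z)/(1 − 1/3z).

Need |R(x)|<1, x<0.
x=-1.39: |R|=0.0501
R=−1: 1+2/3x = −1+1/3x ⇒ -1/3x=2 ⇒ x=2/(-1/3)=-6.0000
Confirm numerically:
  x=-4.508: |R|=0.80128 <1
  x=-4.245: |R|=0.75776 <1
  x=-2.464: |R|=0.35286 <1
  x=-6.353: |R|=1.03774 >1
  x=-6.326: |R|=1.03496 >1
Stable set (-6.0000, 0).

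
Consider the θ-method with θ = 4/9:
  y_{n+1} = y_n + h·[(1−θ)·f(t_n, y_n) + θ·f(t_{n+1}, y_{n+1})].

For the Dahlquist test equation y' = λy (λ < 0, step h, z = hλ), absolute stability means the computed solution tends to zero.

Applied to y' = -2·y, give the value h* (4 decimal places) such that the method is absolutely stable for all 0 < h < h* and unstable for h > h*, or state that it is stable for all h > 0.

Set f=λy, z=hλ:
  y_{n+1} = y_n + z·[5/9·y_n + 4/9·y_{n+1}] ⇒ (1 − 4/9z)y_{n+1} = (1 + 5/9z)y_n
  so R(z) = (1 + 5/9z)/(1 − 4/9z).

Solve |R(x)|<1 on ℝ⁻.
x=-1.34: |R|=0.1602
R=−1: 1+5/9x = −1+4/9x ⇒ -1/9x=2 ⇒ x=2/(-1/9)=-18.0000
Confirm numerically:
  x=-13.414: |R|=0.92681 <1
  x=-12.679: |R|=0.91089 <1
  x=-12.047: |R|=0.89590 <1
  x=-11.213: |R|=0.87397 <1
  x=-18.501: |R|=1.00604 >1
  x=-18.419: |R|=1.00507 >1
  x=-18.140: |R|=1.00172 >1
Stable set (-18.0000, 0).

(-18.0000,0); λ=-2 ⇒ h* = (18)/2 = 9.0000.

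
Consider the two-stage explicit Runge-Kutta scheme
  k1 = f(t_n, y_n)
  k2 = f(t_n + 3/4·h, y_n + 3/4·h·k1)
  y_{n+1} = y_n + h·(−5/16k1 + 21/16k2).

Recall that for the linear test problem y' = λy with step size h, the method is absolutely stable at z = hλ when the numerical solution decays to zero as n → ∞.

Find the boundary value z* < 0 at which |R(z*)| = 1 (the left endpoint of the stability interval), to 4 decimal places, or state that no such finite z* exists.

left endpoint -1.0159.

With y'=λy (z=hλ):
  k1=λy_n ⇒ h·k1=z·y_n;  k2=λ(1+3/4z)y_n ⇒ h·k2=z(1+3/4z)y_n
  y_{n+1}/y_n = 1 − 5/16z + 21/16z(1+3/4z) = 1 + z + 63/64z²
  Hence R(z) = 1 + z + 63/64z².

Boundary: |R(x)|=1, x<0.
x=-1.74: |R|=2.2403
R=1: x+63/64x²=0 ⇒ x=−64/63=-1.0159; min R=1−1/(4·63/64)=0.7460>−1
Confirm numerically:
  x=-0.892: |R|=0.89123 <1
  x=-0.660: |R|=0.76879 <1
  x=-0.464: |R|=0.74793 <1
  x=-1.532: |R|=1.77835 >1
  x=-1.328: |R|=1.40803 >1
So |R|<1 on (-1.0159, 0).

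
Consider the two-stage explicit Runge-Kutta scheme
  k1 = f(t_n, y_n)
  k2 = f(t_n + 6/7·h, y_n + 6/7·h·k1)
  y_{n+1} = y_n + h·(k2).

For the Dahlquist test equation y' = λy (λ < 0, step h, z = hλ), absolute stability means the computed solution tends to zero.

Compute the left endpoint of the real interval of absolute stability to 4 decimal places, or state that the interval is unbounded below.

z* = -1.1667.

Test eqn y'=λy, z=hλ:
  k1=λy_n ⇒ h·k1=z·y_n;  k2=λ(1+6/7z)y_n ⇒ h·k2=z(1+6/7z)y_n
  y_{n+1}/y_n = 1 + z(1+6/7z) = 1 + z + 6/7z²
  ⇒ R(z) = 1 + z + 6/7z².

Solve |R(x)|<1 on ℝ⁻.
x=-1.54: |R|=1.4928
R=1: x+6/7x²=0 ⇒ x=−7/6=-1.1667; min R=1−1/(4·6/7)=0.7083>−1
Confirm numerically:
  x=-1.028: |R|=0.87781 <1
  x=-0.872: |R|=0.77976 <1
  x=-0.868: |R|=0.77779 <1
  x=-0.698: |R|=0.71960 <1
  x=-1.455: |R|=1.35959 >1
  x=-1.363: |R|=1.22937 >1
Stable set (-1.1667, 0).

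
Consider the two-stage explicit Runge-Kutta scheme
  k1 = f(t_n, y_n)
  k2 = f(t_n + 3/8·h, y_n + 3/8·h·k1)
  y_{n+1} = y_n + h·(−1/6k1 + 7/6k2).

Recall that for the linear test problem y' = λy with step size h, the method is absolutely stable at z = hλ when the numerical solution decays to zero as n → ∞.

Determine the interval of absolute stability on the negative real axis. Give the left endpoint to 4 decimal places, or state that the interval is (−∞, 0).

Test eqn y'=λy, z=hλ:
  k1=λy_n ⇒ h·k1=z·y_n;  k2=λ(1+3/8z)y_n ⇒ h·k2=z(1+3/8z)y_n
  y_{n+1}/y_n = 1 − 1/6z + 7/6z(1+3/8z) = 1 + z + 7/16z²
  R(z) = 1 + z + 7/16z².

Boundary: |R(x)|=1, x<0.
x=-0.86: |R|=0.4636
R=1: x+7/16x²=0 ⇒ x=−16/7=-2.2857; min R=1−1/(4·7/16)=0.4286>−1
Confirm numerically:
  x=-2.199: |R|=0.91658 <1
  x=-2.087: |R|=0.81856 <1
  x=-1.832: |R|=0.63635 <1
  x=-2.762: |R|=1.57553 >1
  x=-2.625: |R|=1.38965 >1
So |R|<1 on (-2.2857, 0).

z∈(-2.2857,0).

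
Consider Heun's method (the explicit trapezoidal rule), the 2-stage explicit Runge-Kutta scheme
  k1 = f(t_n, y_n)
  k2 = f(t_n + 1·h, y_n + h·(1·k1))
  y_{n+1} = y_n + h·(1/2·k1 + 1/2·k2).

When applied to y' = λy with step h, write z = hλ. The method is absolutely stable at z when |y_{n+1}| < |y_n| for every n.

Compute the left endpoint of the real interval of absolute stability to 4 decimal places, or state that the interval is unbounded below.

On y'=λy, z=hλ:
  order 2, 2-stage ⇒ R(z)=1+z+z^2/2
  (e.g. R(-1.13)=0.50845, |R|=0.50845)

Solve |R(x)|<1 on ℝ⁻.
x=-1.13: |R|=0.5085
|R(-1.08)|=0.5032 |R(-1.06)|=0.5018 |R(-1.05)|=0.5012
Bisect:
  x_lo=-2.6962 |R|=1.9386  x_hi=-0.0966 |R|=0.9081
  mid=-1.39640 |R|=0.57857 →hi
  mid=-2.04632 |R|=1.04739 →lo
  mid=-1.72136 |R|=0.76018 →hi
  mid=-1.88384 |R|=0.89059 →hi
  mid=-1.96508 |R|=0.96569 →hi
  mid=-2.00570 |R|=1.00572 →lo
  mid=-1.98539 |R|=0.98550 →hi
  mid=-1.99555 |R|=0.99556 →hi
  mid=-2.00062 |R|=1.00062 →lo
  mid=-1.99809 |R|=0.99809 →hi
  ...
  [-2.00015,-1.99999] ⇒ x*=-2.0000
Stable set (-2.0000, 0).

left endpoint -2.0000.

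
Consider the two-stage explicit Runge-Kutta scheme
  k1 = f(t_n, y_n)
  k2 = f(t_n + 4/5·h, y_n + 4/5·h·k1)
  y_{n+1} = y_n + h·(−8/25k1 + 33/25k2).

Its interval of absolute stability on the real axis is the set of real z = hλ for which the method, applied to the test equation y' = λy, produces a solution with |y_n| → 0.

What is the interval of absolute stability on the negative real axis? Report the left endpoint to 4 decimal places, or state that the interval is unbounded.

Set f=λy, z=hλ:
  k1=λy_n ⇒ h·k1=z·y_n;  k2=λ(1+4/5z)y_n ⇒ h·k2=z(1+4/5z)y_n
  y_{n+1}/y_n = 1 − 8/25z + 33/25z(1+4/5z) = 1 + z + 132/125z²
  Hence R(z) = 1 + z + 132/125z².

Boundary: |R(x)|=1, x<0.
x=-0.95: |R|=1.0030
R=1: x+132/125x²=0 ⇒ x=−125/132=-0.9470; min R=1−1/(4·132/125)=0.7633>−1
Confirm numerically:
  x=-0.824: |R|=0.89300 <1
  x=-0.624: |R|=0.78718 <1
  x=-0.521: |R|=0.76564 <1
  x=-1.447: |R|=1.76406 >1
  x=-1.356: |R|=1.58571 >1
  x=-1.258: |R|=1.41319 >1
Interval (-0.9470, 0).

(-0.9470, 0).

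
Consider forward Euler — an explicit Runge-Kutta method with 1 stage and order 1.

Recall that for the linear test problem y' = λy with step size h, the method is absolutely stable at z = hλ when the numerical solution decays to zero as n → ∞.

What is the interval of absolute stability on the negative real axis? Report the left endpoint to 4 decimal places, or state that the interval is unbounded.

Test eqn y'=λy, z=hλ:
  order 1, 1-stage ⇒ R(z)=1+z
  (e.g. R(-0.75)=0.25000, |R|=0.25000)

Find x<0 with |R(x)|<1.
x=-0.75: |R|=0.2500
|R(-1.65)|=0.6500 |R(-1.3)|=0.3000 |R(-0.8)|=0.2000
Bisect:
  x_lo=-2.3538 |R|=1.3538  x_hi=-0.1182 |R|=0.8818
  mid=-1.23601 |R|=0.23601 →hi
  mid=-1.79492 |R|=0.79492 →hi
  mid=-2.07438 |R|=1.07438 →lo
  mid=-1.93465 |R|=0.93465 →hi
  mid=-2.00451 |R|=1.00451 →lo
  mid=-1.96958 |R|=0.96958 →hi
  mid=-1.98705 |R|=0.98705 →hi
  mid=-1.99578 |R|=0.99578 →hi
  mid=-2.00015 |R|=1.00015 →lo
  mid=-1.99796 |R|=0.99796 →hi
  ...
  [-2.00001,-1.99987] ⇒ x*=-2.0000
Interval (-2.0000, 0).

z∈(-2.0000,0).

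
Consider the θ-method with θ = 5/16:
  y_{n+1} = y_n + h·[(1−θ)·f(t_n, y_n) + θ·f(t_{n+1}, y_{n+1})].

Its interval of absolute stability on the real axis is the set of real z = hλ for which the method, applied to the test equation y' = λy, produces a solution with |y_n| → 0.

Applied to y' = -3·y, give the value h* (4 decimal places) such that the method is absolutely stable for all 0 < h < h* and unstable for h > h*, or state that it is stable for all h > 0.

(-5.3333,0); λ=-3 ⇒ h* = (16/3)/3 = 1.7778.

Test eqn y'=λy, z=hλ:
  y_{n+1} = y_n + z·[11/16·y_n + 5/16·y_{n+1}] ⇒ (1 − 5/16z)y_{n+1} = (1 + 11/16z)y_n
  ⇒ R(z) = (1 + 11/16z)/(1 − 5/16z).

Solve |R(x)|<1 on ℝ⁻.
x=-1.62: |R|=0.0755
R=−1: 1+11/16x = −1+5/16x ⇒ -3/8x=2 ⇒ x=2/(-3/8)=-5.3333
Confirm numerically:
  x=-5.130: |R|=0.97071 <1
  x=-4.993: |R|=0.95015 <1
  x=-4.126: |R|=0.80224 <1
  x=-5.775: |R|=1.05905 >1
  x=-5.634: |R|=1.04084 >1
  x=-5.518: |R|=1.02542 >1
Stable set (-5.3333, 0).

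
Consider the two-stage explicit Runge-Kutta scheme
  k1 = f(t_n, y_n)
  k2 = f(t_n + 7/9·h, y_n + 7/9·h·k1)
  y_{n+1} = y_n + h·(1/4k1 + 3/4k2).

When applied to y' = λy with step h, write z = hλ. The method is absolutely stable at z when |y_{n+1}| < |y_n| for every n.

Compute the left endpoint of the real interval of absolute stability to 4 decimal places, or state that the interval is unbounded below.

On y'=λy, z=hλ:
  k1=λy_n ⇒ h·k1=z·y_n;  k2=λ(1+7/9z)y_n ⇒ h·k2=z(1+7/9z)y_n
  y_{n+1}/y_n = 1 + 1/4z + 3/4z(1+7/9z) = 1 + z + 7/12z²
  ⇒ R(z) = 1 + z + 7/12z².

Need |R(x)|<1, x<0.
x=-1.02: |R|=0.5869
R=1: x+7/12x²=0 ⇒ x=−12/7=-1.7143; min R=1−1/(4·7/12)=0.5714>−1
Confirm numerically:
  x=-1.474: |R|=0.79339 <1
  x=-1.165: |R|=0.62671 <1
  x=-1.162: |R|=0.62564 <1
  x=-0.838: |R|=0.57164 <1
  x=-2.181: |R|=1.59378 >1
  x=-2.011: |R|=1.34807 >1
  x=-1.872: |R|=1.17222 >1
Interval (-1.7143, 0).

z* = -1.7143.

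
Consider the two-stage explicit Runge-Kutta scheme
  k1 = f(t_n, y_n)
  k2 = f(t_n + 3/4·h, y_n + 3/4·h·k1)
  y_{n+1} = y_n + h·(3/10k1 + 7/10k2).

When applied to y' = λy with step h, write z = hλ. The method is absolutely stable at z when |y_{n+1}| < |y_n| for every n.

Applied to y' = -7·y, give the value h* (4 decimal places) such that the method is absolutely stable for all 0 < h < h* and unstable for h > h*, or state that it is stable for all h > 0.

Set f=λy, z=hλ:
  k1=λy_n ⇒ h·k1=z·y_n;  k2=λ(1+3/4z)y_n ⇒ h·k2=z(1+3/4z)y_n
  y_{n+1}/y_n = 1 + 3/10z + 7/10z(1+3/4z) = 1 + z + 21/40z²
  so R(z) = 1 + z + 21/40z².

Find x<0 with |R(x)|<1.
x=-0.92: |R|=0.5244
R=1: x+21/40x²=0 ⇒ x=−40/21=-1.9048; min R=1−1/(4·21/40)=0.5238>−1
Confirm numerically:
  x=-1.773: |R|=0.87735 <1
  x=-0.931: |R|=0.52405 <1
  x=-0.812: |R|=0.53416 <1
  x=-0.792: |R|=0.53731 <1
  x=-2.327: |R|=1.51584 >1
  x=-2.257: |R|=1.41738 >1
Stable set (-1.9048, 0).

(-1.9048,0); λ=-7 ⇒ h* = (40/21)/7 = 0.2721.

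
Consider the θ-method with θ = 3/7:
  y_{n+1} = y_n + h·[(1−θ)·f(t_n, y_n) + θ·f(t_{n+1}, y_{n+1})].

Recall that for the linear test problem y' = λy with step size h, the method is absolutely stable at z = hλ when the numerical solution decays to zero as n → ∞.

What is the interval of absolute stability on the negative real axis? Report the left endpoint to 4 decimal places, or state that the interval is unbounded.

With y'=λy (z=hλ):
  y_{n+1} = y_n + z·[4/7·y_n + 3/7·y_{n+1}] ⇒ (1 − 3/7z)y_{n+1} = (1 + 4/7z)y_n
  ⇒ R(z) = (1 + 4/7z)/(1 − 3/7z).

Find x<0 with |R(x)|<1.
x=-1: |R|=0.3000
R=−1: 1+4/7x = −1+3/7x ⇒ -1/7x=2 ⇒ x=2/(-1/7)=-14.0000
Confirm numerically:
  x=-13.951: |R|=0.99900 <1
  x=-10.276: |R|=0.90155 <1
  x=-7.084: |R|=0.75520 <1
  x=-5.622: |R|=0.64896 <1
  x=-14.517: |R|=1.01023 >1
  x=-14.024: |R|=1.00049 >1
So |R|<1 on (-14.0000, 0).

z∈(-14.0000,0).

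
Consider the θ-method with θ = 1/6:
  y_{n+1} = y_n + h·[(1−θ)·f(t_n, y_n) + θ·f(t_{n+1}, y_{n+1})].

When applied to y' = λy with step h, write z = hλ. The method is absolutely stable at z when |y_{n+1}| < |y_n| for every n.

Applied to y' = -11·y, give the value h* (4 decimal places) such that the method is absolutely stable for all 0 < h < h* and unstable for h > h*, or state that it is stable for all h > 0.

Test eqn y'=λy, z=hλ:
  y_{n+1} = y_n + z·[5/6·y_n + 1/6·y_{n+1}] ⇒ (1 − 1/6z)y_{n+1} = (1 + 5/6z)y_n
  so R(z) = (1 + 5/6z)/(1 − 1/6z).

Solve |R(x)|<1 on ℝ⁻.
x=-0.59: |R|=0.4628
R=−1: 1+5/6x = −1+1/6x ⇒ -2/3x=2 ⇒ x=2/(-2/3)=-3.0000
Confirm numerically:
  x=-2.255: |R|=0.63901 <1
  x=-2.065: |R|=0.53627 <1
  x=-2.032: |R|=0.51793 <1
  x=-3.353: |R|=1.15097 >1
  x=-3.210: |R|=1.09121 >1
Stable set (-3.0000, 0).

(-3.0000,0); λ=-11 ⇒ h* = (3)/11 = 0.2727.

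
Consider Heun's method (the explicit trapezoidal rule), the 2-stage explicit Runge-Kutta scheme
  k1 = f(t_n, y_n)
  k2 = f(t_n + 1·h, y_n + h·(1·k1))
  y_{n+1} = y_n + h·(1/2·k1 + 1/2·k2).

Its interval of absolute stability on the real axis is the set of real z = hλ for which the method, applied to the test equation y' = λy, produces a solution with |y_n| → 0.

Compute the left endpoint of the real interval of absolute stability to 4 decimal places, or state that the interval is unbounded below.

left endpoint -2.0000.

With y'=λy (z=hλ):
  order 2, 2-stage ⇒ R(z)=1+z+z^2/2
  (e.g. R(-0.53)=0.61045, |R|=0.61045)

Need |R(x)|<1, x<0.
x=-0.53: |R|=0.6104
|R(-1.48)|=0.6152 |R(-1.43)|=0.5924 |R(-0.61)|=0.5760
Bisect:
  x_lo=-2.5671 |R|=1.7279  x_hi=-0.2751 |R|=0.7627
  mid=-1.42110 |R|=0.58866 →hi
  mid=-1.99409 |R|=0.99411 →hi
  mid=-2.28059 |R|=1.31995 →lo
  mid=-2.13734 |R|=1.14677 →lo
  mid=-2.06571 |R|=1.06787 →lo
  mid=-2.02990 |R|=1.03035 →lo
  mid=-2.01200 |R|=1.01207 →lo
  mid=-2.00304 |R|=1.00305 →lo
  ...
  [-2.00011,-1.99997] ⇒ x*=-2.0000
Interval (-2.0000, 0).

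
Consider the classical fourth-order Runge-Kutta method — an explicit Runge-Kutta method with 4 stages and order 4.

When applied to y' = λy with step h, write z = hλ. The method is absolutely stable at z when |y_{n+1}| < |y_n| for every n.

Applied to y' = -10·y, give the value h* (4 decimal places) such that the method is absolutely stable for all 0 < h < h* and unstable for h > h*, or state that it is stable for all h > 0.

(-2.7853,0); λ=-10 ⇒ h* = 0.2785.

With y'=λy (z=hλ):
  order 4, 4-stage ⇒ R(z)=1+z+z^2/2+z^3/6+z^4/24
  (e.g. R(-0.44)=0.64416, |R|=0.64416)

Find x<0 with |R(x)|<1.
x=-0.44: |R|=0.6442
|R(-2.45)|=0.6015 |R(-0.77)|=0.4650
Bisect:
  x_lo=-3.3442 |R|=2.2256  x_hi=-0.2020 |R|=0.8171
  mid=-1.77311 |R|=0.28161 →hi
  mid=-2.55864 |R|=0.70870 →hi
  mid=-2.95141 |R|=1.28073 →lo
  mid=-2.75503 |R|=0.95532 →hi
  mid=-2.85322 |R|=1.10733 →lo
  mid=-2.80412 |R|=1.02876 →lo
  mid=-2.77957 |R|=0.99141 →hi
  mid=-2.79185 |R|=1.00993 →lo
  mid=-2.78571 |R|=1.00063 →lo
  ...
  [-2.78533,-2.78513] ⇒ x*=-2.7853
Stable set (-2.7853, 0).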